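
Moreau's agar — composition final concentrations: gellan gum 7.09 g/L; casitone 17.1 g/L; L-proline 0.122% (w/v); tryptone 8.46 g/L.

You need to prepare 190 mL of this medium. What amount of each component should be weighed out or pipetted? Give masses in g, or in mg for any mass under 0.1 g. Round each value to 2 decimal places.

Working volume: 190 mL = 0.19 L.
gellan gum: 7.09 g/L × 0.19 L = 1.35 g
casitone: 17.1 g/L × 0.19 L = 3.25 g
L-proline: 0.122 g per 100 mL × 190 mL ÷ 100 = 0.23 g
tryptone: 8.46 g/L × 0.19 L = 1.61 g

gellan gum 1.35 g; casitone 3.25 g; L-proline 0.23 g; tryptone 1.61 g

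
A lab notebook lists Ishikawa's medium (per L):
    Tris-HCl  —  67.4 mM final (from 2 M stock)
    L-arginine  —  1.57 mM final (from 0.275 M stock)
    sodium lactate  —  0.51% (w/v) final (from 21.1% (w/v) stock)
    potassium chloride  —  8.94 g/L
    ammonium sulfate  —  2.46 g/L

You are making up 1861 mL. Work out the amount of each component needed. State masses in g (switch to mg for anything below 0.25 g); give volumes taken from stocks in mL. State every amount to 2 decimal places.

Tris-HCl 62.72 mL; L-arginine 10.62 mL; sodium lactate 44.98 mL; potassium chloride 16.64 g; ammonium sulfate 4.58 g

Target volume = 1861 mL = 1.861 L.
Tris-HCl: C1V1 = C2V2 → 67.4 mM × 1861 mL ÷ 2000 mM = 62.72 mL
L-arginine: V = C2·V2/C1 = 1.57 mM × 1861 mL ÷ 275 mM = 10.62 mL
sodium lactate: C1V1 = C2V2 → 0.51% ÷ 21.1% × 1861 mL = 44.98 mL
potassium chloride: 8.94 g/L × 1.861 L = 16.64 g
ammonium sulfate: 2.46 g/L × 1.861 L = 4.58 g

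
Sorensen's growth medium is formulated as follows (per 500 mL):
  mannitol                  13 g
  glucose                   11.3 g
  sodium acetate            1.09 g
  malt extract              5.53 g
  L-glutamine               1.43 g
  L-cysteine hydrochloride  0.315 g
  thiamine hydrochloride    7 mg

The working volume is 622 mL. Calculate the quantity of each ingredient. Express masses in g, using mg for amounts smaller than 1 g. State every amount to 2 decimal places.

mannitol 16.17 g; glucose 14.06 g; sodium acetate 1.36 g; malt extract 6.88 g; L-glutamine 1.78 g; L-cysteine hydrochloride 391.86 mg; thiamine hydrochloride 8.71 mg

Scale factor = 622 mL / 500 mL = 1.244.
mannitol: 13 g × (622 mL / 500 mL) = 16.17 g
glucose: 11.3 g × (622 mL / 500 mL) = 14.06 g
sodium acetate: 1.09 g × (622 mL / 500 mL) = 1.36 g
malt extract: 5.53 g × (622 mL / 500 mL) = 6.88 g
L-glutamine: 1.43 g × (622 mL / 500 mL) = 1.78 g
L-cysteine hydrochloride: 0.315 g × (622 mL / 500 mL) = 0.39186 g = 391.86 mg
thiamine hydrochloride: 7 mg × (622 mL / 500 mL) = 8.71 mg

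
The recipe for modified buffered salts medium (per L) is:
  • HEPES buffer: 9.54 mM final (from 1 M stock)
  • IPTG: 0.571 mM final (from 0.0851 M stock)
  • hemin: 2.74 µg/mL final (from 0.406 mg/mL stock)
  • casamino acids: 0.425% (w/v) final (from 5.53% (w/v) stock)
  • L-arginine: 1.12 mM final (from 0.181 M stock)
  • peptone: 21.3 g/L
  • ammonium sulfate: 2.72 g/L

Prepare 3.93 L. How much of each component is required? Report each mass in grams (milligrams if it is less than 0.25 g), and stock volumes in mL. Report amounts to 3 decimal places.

Scale factor relative to 1 L: 3.93.
HEPES buffer: C1V1 = C2V2 → 9.54 mM × 3930 mL ÷ 1000 mM = 37.492 mL
IPTG: V = C2·V2/C1 = 0.571 mM × 3930 mL ÷ 85.1 mM = 26.369 mL
hemin: C1V1 = C2V2 → 2.74 µg/mL × 3930 mL ÷ 406 µg/mL = 26.523 mL
casamino acids: dilute stock: 0.425% ÷ 5.53% × 3930 mL = 302.034 mL
L-arginine: V = C2·V2/C1 = 1.12 mM × 3930 mL ÷ 181 mM = 24.318 mL
peptone: 21.3 g/L × 3.93 L = 83.709 g
ammonium sulfate: 2.72 g/L × 3.93 L = 10.690 g

HEPES buffer 37.492 mL; IPTG 26.369 mL; hemin 26.523 mL; casamino acids 302.034 mL; L-arginine 24.318 mL; peptone 83.709 g; ammonium sulfate 10.690 g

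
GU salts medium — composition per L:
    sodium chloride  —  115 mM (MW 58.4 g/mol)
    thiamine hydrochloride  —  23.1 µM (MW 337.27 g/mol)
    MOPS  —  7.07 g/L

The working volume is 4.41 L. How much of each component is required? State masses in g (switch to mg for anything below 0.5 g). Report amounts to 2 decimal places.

Scale factor relative to 1 L: 4.41.
sodium chloride: 115 mmol/L × 58.4 g/mol × 4.41 L ÷ 1000 = 29.62 g
thiamine hydrochloride: 23.1 µmol/L × 337.27 g/mol × 4.41 L ÷ 1000 = 34.36 mg
MOPS: 7.07 g/L × 4.41 L = 31.18 g

sodium chloride 29.62 g; thiamine hydrochloride 34.36 mg; MOPS 31.18 g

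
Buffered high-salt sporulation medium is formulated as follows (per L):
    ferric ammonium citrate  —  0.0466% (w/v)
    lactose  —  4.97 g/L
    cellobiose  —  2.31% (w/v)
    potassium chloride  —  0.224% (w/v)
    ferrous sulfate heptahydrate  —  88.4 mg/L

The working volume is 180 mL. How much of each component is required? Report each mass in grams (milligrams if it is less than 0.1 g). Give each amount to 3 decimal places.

ferric ammonium citrate 83.880 mg; lactose 0.895 g; cellobiose 4.158 g; potassium chloride 0.403 g; ferrous sulfate heptahydrate 15.912 mg

Target volume = 180 mL = 0.18 L.
ferric ammonium citrate: 0.0466 g per 100 mL × 180 mL ÷ 100 = 0.08388 g = 83.880 mg
lactose: 4.97 g/L × 0.18 L = 0.895 g
cellobiose: 2.31% w/v = 23.1 g/L → 23.1 × 0.18 L = 4.158 g
potassium chloride: 0.224% w/v = 2.24 g/L → 2.24 × 0.18 L = 0.403 g
ferrous sulfate heptahydrate: 88.4 mg/L × 0.18 L = 15.912 mg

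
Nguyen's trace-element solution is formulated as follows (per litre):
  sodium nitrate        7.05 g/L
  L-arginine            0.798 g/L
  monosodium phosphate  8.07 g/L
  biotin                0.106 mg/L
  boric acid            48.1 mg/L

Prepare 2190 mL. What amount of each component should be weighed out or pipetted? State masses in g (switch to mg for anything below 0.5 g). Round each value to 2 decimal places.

Working volume: 2190 mL = 2.19 L.
sodium nitrate: 7.05 g/L × 2.19 L = 15.44 g
L-arginine: 0.798 g/L × 2.19 L = 1.75 g
monosodium phosphate: 8.07 g/L × 2.19 L = 17.67 g
biotin: 0.106 mg/L × 2.19 L = 0.23 mg
boric acid: 48.1 mg/L × 2.19 L = 105.34 mg

sodium nitrate 15.44 g; L-arginine 1.75 g; monosodium phosphate 17.67 g; biotin 0.23 mg; boric acid 105.34 mg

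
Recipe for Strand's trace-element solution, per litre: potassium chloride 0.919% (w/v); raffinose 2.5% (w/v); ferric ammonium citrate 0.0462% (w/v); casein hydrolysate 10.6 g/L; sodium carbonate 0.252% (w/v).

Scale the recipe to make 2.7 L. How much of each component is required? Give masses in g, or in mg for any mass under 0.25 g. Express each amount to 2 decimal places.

Working volume: 2.7 L.
potassium chloride: 0.919% w/v = 9.19 g/L → 9.19 × 2.7 L = 24.81 g
raffinose: 2.5 g per 100 mL × 2700 mL ÷ 100 = 67.50 g
ferric ammonium citrate: 0.0462% w/v = 0.462 g/L → 0.462 × 2.7 L = 1.25 g
casein hydrolysate: 10.6 g/L × 2.7 L = 28.62 g
sodium carbonate: 0.252% w/v = 2.52 g/L → 2.52 × 2.7 L = 6.80 g

potassium chloride 24.81 g; raffinose 67.50 g; ferric ammonium citrate 1.25 g; casein hydrolysate 28.62 g; sodium carbonate 6.80 g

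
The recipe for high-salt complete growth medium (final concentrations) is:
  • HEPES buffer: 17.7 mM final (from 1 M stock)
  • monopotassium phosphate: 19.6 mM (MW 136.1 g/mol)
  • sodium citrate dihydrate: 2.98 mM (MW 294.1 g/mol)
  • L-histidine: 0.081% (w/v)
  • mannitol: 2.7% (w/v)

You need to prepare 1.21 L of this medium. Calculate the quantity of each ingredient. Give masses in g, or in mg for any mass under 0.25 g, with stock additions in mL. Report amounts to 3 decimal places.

HEPES buffer 21.417 mL; monopotassium phosphate 3.228 g; sodium citrate dihydrate 1.060 g; L-histidine 0.980 g; mannitol 32.670 g

Scale factor relative to 1 L: 1.21.
HEPES buffer: C1V1 = C2V2 → 17.7 mM × 1210 mL ÷ 1000 mM = 21.417 mL
monopotassium phosphate: 19.6 mmol/L × 136.1 g/mol × 1.21 L ÷ 1000 = 3.228 g
sodium citrate dihydrate: 2.98 mmol/L × 294.1 g/mol × 1.21 L ÷ 1000 = 1.060 g
L-histidine: 0.081 g per 100 mL × 1210 mL ÷ 100 = 0.980 g
mannitol: 2.7 g per 100 mL × 1210 mL ÷ 100 = 32.670 g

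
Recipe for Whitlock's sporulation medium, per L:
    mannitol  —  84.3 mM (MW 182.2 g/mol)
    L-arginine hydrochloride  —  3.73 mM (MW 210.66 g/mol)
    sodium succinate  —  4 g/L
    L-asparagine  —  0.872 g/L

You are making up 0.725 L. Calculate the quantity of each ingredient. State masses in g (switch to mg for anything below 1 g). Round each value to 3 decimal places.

mannitol 11.136 g; L-arginine hydrochloride 569.677 mg; sodium succinate 2.900 g; L-asparagine 632.200 mg

Working volume: 0.725 L.
mannitol: 84.3 mmol/L × 182.2 g/mol × 0.725 L ÷ 1000 = 11.136 g
L-arginine hydrochloride: 3.73 mmol/L × 210.66 mg/mmol × 0.725 L = 569.677 mg
sodium succinate: 4 g/L × 0.725 L = 2.900 g
L-asparagine: 0.872 g/L × 0.725 L = 0.6322 g = 632.200 mg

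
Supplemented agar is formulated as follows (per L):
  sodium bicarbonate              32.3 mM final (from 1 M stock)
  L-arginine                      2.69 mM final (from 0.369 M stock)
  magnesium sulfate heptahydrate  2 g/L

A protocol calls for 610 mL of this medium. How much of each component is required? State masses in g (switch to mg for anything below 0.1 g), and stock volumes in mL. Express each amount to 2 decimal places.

Target volume = 610 mL = 0.61 L.
sodium bicarbonate: dilute stock: 32.3 mM × 610 mL ÷ 1000 mM = 19.70 mL
L-arginine: C1V1 = C2V2 → 2.69 mM × 610 mL ÷ 369 mM = 4.45 mL
magnesium sulfate heptahydrate: 2 g/L × 0.61 L = 1.22 g

sodium bicarbonate 19.70 mL; L-arginine 4.45 mL; magnesium sulfate heptahydrate 1.22 g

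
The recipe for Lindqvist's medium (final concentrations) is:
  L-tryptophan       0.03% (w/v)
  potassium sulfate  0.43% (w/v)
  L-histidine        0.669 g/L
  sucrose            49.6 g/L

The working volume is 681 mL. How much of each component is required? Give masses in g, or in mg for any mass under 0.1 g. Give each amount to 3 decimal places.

Scale factor relative to 1 L: 0.681.
L-tryptophan: 0.03% w/v = 0.3 g/L → 0.3 × 0.681 L = 0.204 g
potassium sulfate: 0.43% w/v = 4.3 g/L → 4.3 × 0.681 L = 2.928 g
L-histidine: 0.669 g/L × 0.681 L = 0.456 g
sucrose: 49.6 g/L × 0.681 L = 33.778 g

L-tryptophan 0.204 g; potassium sulfate 2.928 g; L-histidine 0.456 g; sucrose 33.778 g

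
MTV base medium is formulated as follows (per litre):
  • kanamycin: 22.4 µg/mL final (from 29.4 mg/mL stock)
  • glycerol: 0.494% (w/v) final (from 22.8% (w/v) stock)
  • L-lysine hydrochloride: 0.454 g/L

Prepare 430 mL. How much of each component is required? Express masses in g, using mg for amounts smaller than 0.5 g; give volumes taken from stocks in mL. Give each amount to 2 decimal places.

kanamycin 0.33 mL; glycerol 9.32 mL; L-lysine hydrochloride 195.22 mg

Working volume: 430 mL = 0.43 L.
kanamycin: V = C2·V2/C1 = 22.4 µg/mL × 430 mL ÷ 29400 µg/mL = 0.33 mL
glycerol: dilute stock: 0.494% ÷ 22.8% × 430 mL = 9.32 mL
L-lysine hydrochloride: 0.454 g/L × 0.43 L = 0.19522 g = 195.22 mg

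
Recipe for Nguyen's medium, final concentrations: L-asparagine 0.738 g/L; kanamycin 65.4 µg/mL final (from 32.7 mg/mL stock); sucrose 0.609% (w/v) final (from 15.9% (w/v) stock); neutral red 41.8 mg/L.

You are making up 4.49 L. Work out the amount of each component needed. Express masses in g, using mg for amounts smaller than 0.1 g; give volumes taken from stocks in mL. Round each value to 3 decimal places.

Scale factor relative to 1 L: 4.49.
L-asparagine: 0.738 g/L × 4.49 L = 3.314 g
kanamycin: V = C2·V2/C1 = 65.4 µg/mL × 4490 mL ÷ 32700 µg/mL = 8.980 mL
sucrose: C1V1 = C2V2 → 0.609% ÷ 15.9% × 4490 mL = 171.975 mL
neutral red: 41.8 mg/L × 4.49 L = 187.682 mg = 0.188 g

L-asparagine 3.314 g; kanamycin 8.980 mL; sucrose 171.975 mL; neutral red 0.188 g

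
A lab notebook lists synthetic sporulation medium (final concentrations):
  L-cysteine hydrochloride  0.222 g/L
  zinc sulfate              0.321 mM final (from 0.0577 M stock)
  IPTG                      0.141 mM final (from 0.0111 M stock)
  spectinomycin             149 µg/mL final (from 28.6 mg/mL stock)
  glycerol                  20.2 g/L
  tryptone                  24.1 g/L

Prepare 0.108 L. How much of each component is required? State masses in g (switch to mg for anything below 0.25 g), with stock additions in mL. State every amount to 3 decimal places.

L-cysteine hydrochloride 23.976 mg; zinc sulfate 0.601 mL; IPTG 1.372 mL; spectinomycin 0.563 mL; glycerol 2.182 g; tryptone 2.603 g

Working volume: 0.108 L.
L-cysteine hydrochloride: 0.222 g/L × 0.108 L = 0.023976 g = 23.976 mg
zinc sulfate: C1V1 = C2V2 → 0.321 mM × 108 mL ÷ 57.7 mM = 0.601 mL
IPTG: dilute stock: 0.141 mM × 108 mL ÷ 11.1 mM = 1.372 mL
spectinomycin: dilute stock: 149 µg/mL × 108 mL ÷ 28600 µg/mL = 0.563 mL
glycerol: 20.2 g/L × 0.108 L = 2.182 g
tryptone: 24.1 g/L × 0.108 L = 2.603 g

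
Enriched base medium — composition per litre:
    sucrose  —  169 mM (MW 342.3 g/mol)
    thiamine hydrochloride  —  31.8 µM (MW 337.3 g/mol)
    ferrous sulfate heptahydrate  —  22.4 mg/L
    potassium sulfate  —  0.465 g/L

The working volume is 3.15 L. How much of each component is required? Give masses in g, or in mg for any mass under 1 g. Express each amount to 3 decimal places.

sucrose 182.223 g; thiamine hydrochloride 33.787 mg; ferrous sulfate heptahydrate 70.560 mg; potassium sulfate 1.465 g

Working volume: 3.15 L.
sucrose: 169 mmol/L × 342.3 g/mol × 3.15 L ÷ 1000 = 182.223 g
thiamine hydrochloride: 31.8 µmol/L × 337.3 g/mol × 3.15 L ÷ 1000 = 33.787 mg
ferrous sulfate heptahydrate: 22.4 mg/L × 3.15 L = 70.560 mg
potassium sulfate: 0.465 g/L × 3.15 L = 1.465 g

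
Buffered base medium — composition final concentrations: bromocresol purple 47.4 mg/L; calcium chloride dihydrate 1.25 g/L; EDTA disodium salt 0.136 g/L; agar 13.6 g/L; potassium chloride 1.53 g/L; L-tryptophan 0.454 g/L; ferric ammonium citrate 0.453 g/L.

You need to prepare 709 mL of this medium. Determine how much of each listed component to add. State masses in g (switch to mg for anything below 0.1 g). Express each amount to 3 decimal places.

Scale factor relative to 1 L: 0.709.
bromocresol purple: 47.4 mg/L × 0.709 L = 33.607 mg
calcium chloride dihydrate: 1.25 g/L × 0.709 L = 0.886 g
EDTA disodium salt: 0.136 g/L × 0.709 L = 0.096424 g = 96.424 mg
agar: 13.6 g/L × 0.709 L = 9.642 g
potassium chloride: 1.53 g/L × 0.709 L = 1.085 g
L-tryptophan: 0.454 g/L × 0.709 L = 0.322 g
ferric ammonium citrate: 0.453 g/L × 0.709 L = 0.321 g

bromocresol purple 33.607 mg; calcium chloride dihydrate 0.886 g; EDTA disodium salt 96.424 mg; agar 9.642 g; potassium chloride 1.085 g; L-tryptophan 0.322 g; ferric ammonium citrate 0.321 g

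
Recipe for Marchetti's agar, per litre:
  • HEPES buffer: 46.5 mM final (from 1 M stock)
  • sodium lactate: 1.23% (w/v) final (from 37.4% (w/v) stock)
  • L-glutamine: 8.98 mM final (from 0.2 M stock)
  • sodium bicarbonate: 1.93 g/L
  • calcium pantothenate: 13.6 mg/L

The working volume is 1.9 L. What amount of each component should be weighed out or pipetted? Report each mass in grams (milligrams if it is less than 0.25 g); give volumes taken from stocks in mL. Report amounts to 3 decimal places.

Scale factor relative to 1 L: 1.9.
HEPES buffer: V = C2·V2/C1 = 46.5 mM × 1900 mL ÷ 1000 mM = 88.350 mL
sodium lactate: C1V1 = C2V2 → 1.23% ÷ 37.4% × 1900 mL = 62.487 mL
L-glutamine: C1V1 = C2V2 → 8.98 mM × 1900 mL ÷ 200 mM = 85.310 mL
sodium bicarbonate: 1.93 g/L × 1.9 L = 3.667 g
calcium pantothenate: 13.6 mg/L × 1.9 L = 25.840 mg

HEPES buffer 88.350 mL; sodium lactate 62.487 mL; L-glutamine 85.310 mL; sodium bicarbonate 3.667 g; calcium pantothenate 25.840 mg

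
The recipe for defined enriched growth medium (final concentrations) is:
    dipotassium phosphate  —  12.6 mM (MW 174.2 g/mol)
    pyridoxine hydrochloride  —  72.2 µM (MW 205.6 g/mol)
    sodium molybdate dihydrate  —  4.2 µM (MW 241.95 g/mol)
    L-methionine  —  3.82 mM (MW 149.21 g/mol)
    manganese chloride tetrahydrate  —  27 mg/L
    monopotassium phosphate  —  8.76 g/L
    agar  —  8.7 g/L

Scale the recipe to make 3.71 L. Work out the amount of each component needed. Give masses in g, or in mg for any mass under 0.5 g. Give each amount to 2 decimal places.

Working volume: 3.71 L.
dipotassium phosphate: 12.6 mmol/L × 174.2 g/mol × 3.71 L ÷ 1000 = 8.14 g
pyridoxine hydrochloride: 72.2 µmol/L × 205.6 g/mol × 3.71 L ÷ 1000 = 55.07 mg
sodium molybdate dihydrate: 4.2 µmol/L × 241.95 g/mol × 3.71 L ÷ 1000 = 3.77 mg
L-methionine: 3.82 mmol/L × 149.21 g/mol × 3.71 L ÷ 1000 = 2.11 g
manganese chloride tetrahydrate: 27 mg/L × 3.71 L = 100.17 mg
monopotassium phosphate: 8.76 g/L × 3.71 L = 32.50 g
agar: 8.7 g/L × 3.71 L = 32.28 g

dipotassium phosphate 8.14 g; pyridoxine hydrochloride 55.07 mg; sodium molybdate dihydrate 3.77 mg; L-methionine 2.11 g; manganese chloride tetrahydrate 100.17 mg; monopotassium phosphate 32.50 g; agar 32.28 g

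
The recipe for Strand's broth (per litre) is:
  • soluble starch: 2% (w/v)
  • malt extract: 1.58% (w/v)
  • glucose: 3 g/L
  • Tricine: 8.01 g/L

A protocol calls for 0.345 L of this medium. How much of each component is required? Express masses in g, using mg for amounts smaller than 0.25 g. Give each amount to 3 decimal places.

Scale factor relative to 1 L: 0.345.
soluble starch: 2% w/v = 20 g/L → 20 × 0.345 L = 6.900 g
malt extract: 1.58 g per 100 mL × 345 mL ÷ 100 = 5.451 g
glucose: 3 g/L × 0.345 L = 1.035 g
Tricine: 8.01 g/L × 0.345 L = 2.763 g

soluble starch 6.900 g; malt extract 5.451 g; glucose 1.035 g; Tricine 2.763 g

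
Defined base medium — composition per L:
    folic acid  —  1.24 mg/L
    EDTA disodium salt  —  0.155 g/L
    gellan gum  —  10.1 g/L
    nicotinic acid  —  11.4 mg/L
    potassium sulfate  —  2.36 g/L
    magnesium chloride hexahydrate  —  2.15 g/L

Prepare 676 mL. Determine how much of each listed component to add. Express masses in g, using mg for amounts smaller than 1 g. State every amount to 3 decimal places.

folic acid 0.838 mg; EDTA disodium salt 104.780 mg; gellan gum 6.828 g; nicotinic acid 7.706 mg; potassium sulfate 1.595 g; magnesium chloride hexahydrate 1.453 g

Target volume = 676 mL = 0.676 L.
folic acid: 1.24 mg/L × 0.676 L = 0.838 mg
EDTA disodium salt: 0.155 g/L × 0.676 L = 0.10478 g = 104.780 mg
gellan gum: 10.1 g/L × 0.676 L = 6.828 g
nicotinic acid: 11.4 mg/L × 0.676 L = 7.706 mg
potassium sulfate: 2.36 g/L × 0.676 L = 1.595 g
magnesium chloride hexahydrate: 2.15 g/L × 0.676 L = 1.453 g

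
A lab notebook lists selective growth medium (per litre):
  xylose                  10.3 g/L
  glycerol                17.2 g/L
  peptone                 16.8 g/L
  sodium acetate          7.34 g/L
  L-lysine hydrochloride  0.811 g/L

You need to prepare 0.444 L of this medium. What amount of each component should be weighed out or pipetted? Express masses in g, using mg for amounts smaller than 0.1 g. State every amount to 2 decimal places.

Scale factor relative to 1 L: 0.444.
xylose: 10.3 g/L × 0.444 L = 4.57 g
glycerol: 17.2 g/L × 0.444 L = 7.64 g
peptone: 16.8 g/L × 0.444 L = 7.46 g
sodium acetate: 7.34 g/L × 0.444 L = 3.26 g
L-lysine hydrochloride: 0.811 g/L × 0.444 L = 0.36 g

xylose 4.57 g; glycerol 7.64 g; peptone 7.46 g; sodium acetate 3.26 g; L-lysine hydrochloride 0.36 g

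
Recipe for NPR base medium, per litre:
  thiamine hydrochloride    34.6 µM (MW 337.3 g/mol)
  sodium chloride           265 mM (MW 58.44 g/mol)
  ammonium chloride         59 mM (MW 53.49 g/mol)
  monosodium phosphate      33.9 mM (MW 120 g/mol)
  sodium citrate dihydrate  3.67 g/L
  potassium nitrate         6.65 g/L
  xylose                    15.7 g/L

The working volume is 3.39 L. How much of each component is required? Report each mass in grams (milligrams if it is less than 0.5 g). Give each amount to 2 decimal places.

Scale factor relative to 1 L: 3.39.
thiamine hydrochloride: 34.6 µmol/L × 337.3 g/mol × 3.39 L ÷ 1000 = 39.56 mg
sodium chloride: 265 mmol/L × 58.44 g/mol × 3.39 L ÷ 1000 = 52.50 g
ammonium chloride: 59 mmol/L × 53.49 g/mol × 3.39 L ÷ 1000 = 10.70 g
monosodium phosphate: 33.9 mmol/L × 120 g/mol × 3.39 L ÷ 1000 = 13.79 g
sodium citrate dihydrate: 3.67 g/L × 3.39 L = 12.44 g
potassium nitrate: 6.65 g/L × 3.39 L = 22.54 g
xylose: 15.7 g/L × 3.39 L = 53.22 g

thiamine hydrochloride 39.56 mg; sodium chloride 52.50 g; ammonium chloride 10.70 g; monosodium phosphate 13.79 g; sodium citrate dihydrate 12.44 g; potassium nitrate 22.54 g; xylose 53.22 g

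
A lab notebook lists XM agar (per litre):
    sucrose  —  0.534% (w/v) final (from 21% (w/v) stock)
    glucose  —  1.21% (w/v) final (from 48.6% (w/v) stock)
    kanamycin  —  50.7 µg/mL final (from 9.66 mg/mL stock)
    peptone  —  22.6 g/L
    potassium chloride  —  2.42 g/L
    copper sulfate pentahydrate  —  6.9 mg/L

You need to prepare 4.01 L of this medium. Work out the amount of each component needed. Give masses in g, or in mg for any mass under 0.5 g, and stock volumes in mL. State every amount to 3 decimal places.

Scale factor relative to 1 L: 4.01.
sucrose: V = C2·V2/C1 = 0.534% ÷ 21% × 4010 mL = 101.969 mL
glucose: V = C2·V2/C1 = 1.21% ÷ 48.6% × 4010 mL = 99.837 mL
kanamycin: V = C2·V2/C1 = 50.7 µg/mL × 4010 mL ÷ 9660 µg/mL = 21.046 mL
peptone: 22.6 g/L × 4.01 L = 90.626 g
potassium chloride: 2.42 g/L × 4.01 L = 9.704 g
copper sulfate pentahydrate: 6.9 mg/L × 4.01 L = 27.669 mg

sucrose 101.969 mL; glucose 99.837 mL; kanamycin 21.046 mL; peptone 90.626 g; potassium chloride 9.704 g; copper sulfate pentahydrate 27.669 mg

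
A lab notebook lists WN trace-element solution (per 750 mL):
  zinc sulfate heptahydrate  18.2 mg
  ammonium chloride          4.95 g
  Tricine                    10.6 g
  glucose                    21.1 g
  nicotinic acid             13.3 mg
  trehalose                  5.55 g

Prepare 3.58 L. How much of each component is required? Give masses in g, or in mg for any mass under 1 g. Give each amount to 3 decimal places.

zinc sulfate heptahydrate 86.875 mg; ammonium chloride 23.628 g; Tricine 50.597 g; glucose 100.717 g; nicotinic acid 63.485 mg; trehalose 26.492 g

Scale factor = 3580 mL / 750 mL = 4.77333.
zinc sulfate heptahydrate: 18.2 mg × (3580 mL / 750 mL) = 86.875 mg
ammonium chloride: 4.95 g × (3580 mL / 750 mL) = 23.628 g
Tricine: 10.6 g × (3580 mL / 750 mL) = 50.597 g
glucose: 21.1 g × (3580 mL / 750 mL) = 100.717 g
nicotinic acid: 13.3 mg × (3580 mL / 750 mL) = 63.485 mg
trehalose: 5.55 g × (3580 mL / 750 mL) = 26.492 g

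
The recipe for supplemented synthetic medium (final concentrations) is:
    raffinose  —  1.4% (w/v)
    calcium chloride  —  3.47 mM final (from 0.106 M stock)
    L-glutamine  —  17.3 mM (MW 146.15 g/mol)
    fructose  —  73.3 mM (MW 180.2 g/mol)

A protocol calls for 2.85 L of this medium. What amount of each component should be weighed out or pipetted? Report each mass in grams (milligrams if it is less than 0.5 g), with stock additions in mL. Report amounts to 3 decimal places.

raffinose 39.900 g; calcium chloride 93.297 mL; L-glutamine 7.206 g; fructose 37.645 g

Scale factor relative to 1 L: 2.85.
raffinose: 1.4% w/v = 14 g/L → 14 × 2.85 L = 39.900 g
calcium chloride: dilute stock: 3.47 mM × 2850 mL ÷ 106 mM = 93.297 mL
L-glutamine: 17.3 mmol/L × 146.15 g/mol × 2.85 L ÷ 1000 = 7.206 g
fructose: 73.3 mmol/L × 180.2 g/mol × 2.85 L ÷ 1000 = 37.645 g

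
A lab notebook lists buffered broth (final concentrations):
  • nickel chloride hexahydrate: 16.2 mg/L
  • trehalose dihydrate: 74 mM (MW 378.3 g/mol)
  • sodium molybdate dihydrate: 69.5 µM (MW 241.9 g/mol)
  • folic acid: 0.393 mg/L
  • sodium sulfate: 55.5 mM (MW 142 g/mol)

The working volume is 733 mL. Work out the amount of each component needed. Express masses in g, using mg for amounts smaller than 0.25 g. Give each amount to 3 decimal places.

nickel chloride hexahydrate 11.875 mg; trehalose dihydrate 20.520 g; sodium molybdate dihydrate 12.323 mg; folic acid 0.288 mg; sodium sulfate 5.777 g

Working volume: 733 mL = 0.733 L.
nickel chloride hexahydrate: 16.2 mg/L × 0.733 L = 11.875 mg
trehalose dihydrate: 74 mmol/L × 378.3 g/mol × 0.733 L ÷ 1000 = 20.520 g
sodium molybdate dihydrate: 69.5 µmol/L × 241.9 g/mol × 0.733 L ÷ 1000 = 12.323 mg
folic acid: 0.393 mg/L × 0.733 L = 0.288 mg
sodium sulfate: 55.5 mmol/L × 142 g/mol × 0.733 L ÷ 1000 = 5.777 g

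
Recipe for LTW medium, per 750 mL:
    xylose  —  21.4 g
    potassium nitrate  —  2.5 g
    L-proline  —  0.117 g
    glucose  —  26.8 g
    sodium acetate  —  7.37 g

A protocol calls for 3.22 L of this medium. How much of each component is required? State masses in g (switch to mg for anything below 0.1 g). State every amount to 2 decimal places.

Ratio of target to recipe volume: 3220 / 750 = 4.29333.
xylose: 21.4 g × (3220 mL / 750 mL) = 91.88 g
potassium nitrate: 2.5 g × (3220 mL / 750 mL) = 10.73 g
L-proline: 0.117 g × (3220 mL / 750 mL) = 0.50 g
glucose: 26.8 g × (3220 mL / 750 mL) = 115.06 g
sodium acetate: 7.37 g × (3220 mL / 750 mL) = 31.64 g

xylose 91.88 g; potassium nitrate 10.73 g; L-proline 0.50 g; glucose 115.06 g; sodium acetate 31.64 g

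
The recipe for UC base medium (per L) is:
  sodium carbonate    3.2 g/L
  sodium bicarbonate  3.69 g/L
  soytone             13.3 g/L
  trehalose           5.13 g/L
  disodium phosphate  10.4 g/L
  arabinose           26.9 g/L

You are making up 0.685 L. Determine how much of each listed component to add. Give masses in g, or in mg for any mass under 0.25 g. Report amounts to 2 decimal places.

Working volume: 0.685 L.
sodium carbonate: 3.2 g/L × 0.685 L = 2.19 g
sodium bicarbonate: 3.69 g/L × 0.685 L = 2.53 g
soytone: 13.3 g/L × 0.685 L = 9.11 g
trehalose: 5.13 g/L × 0.685 L = 3.51 g
disodium phosphate: 10.4 g/L × 0.685 L = 7.12 g
arabinose: 26.9 g/L × 0.685 L = 18.43 g

sodium carbonate 2.19 g; sodium bicarbonate 2.53 g; soytone 9.11 g; trehalose 3.51 g; disodium phosphate 7.12 g; arabinose 18.43 g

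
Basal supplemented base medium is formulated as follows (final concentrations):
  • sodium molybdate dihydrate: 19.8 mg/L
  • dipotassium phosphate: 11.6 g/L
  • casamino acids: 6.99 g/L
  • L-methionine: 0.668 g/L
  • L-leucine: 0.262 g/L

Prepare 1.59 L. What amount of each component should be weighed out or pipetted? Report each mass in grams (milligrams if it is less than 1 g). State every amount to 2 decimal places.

Working volume: 1.59 L.
sodium molybdate dihydrate: 19.8 mg/L × 1.59 L = 31.48 mg
dipotassium phosphate: 11.6 g/L × 1.59 L = 18.44 g
casamino acids: 6.99 g/L × 1.59 L = 11.11 g
L-methionine: 0.668 g/L × 1.59 L = 1.06 g
L-leucine: 0.262 g/L × 1.59 L = 0.41658 g = 416.58 mg

sodium molybdate dihydrate 31.48 mg; dipotassium phosphate 18.44 g; casamino acids 11.11 g; L-methionine 1.06 g; L-leucine 416.58 mg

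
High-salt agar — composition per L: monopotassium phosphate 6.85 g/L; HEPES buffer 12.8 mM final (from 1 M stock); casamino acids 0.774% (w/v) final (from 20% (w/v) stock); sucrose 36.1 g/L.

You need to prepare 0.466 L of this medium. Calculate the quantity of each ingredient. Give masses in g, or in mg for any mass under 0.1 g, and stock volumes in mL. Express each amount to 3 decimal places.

monopotassium phosphate 3.192 g; HEPES buffer 5.965 mL; casamino acids 18.034 mL; sucrose 16.823 g

Working volume: 0.466 L.
monopotassium phosphate: 6.85 g/L × 0.466 L = 3.192 g
HEPES buffer: dilute stock: 12.8 mM × 466 mL ÷ 1000 mM = 5.965 mL
casamino acids: dilute stock: 0.774% ÷ 20% × 466 mL = 18.034 mL
sucrose: 36.1 g/L × 0.466 L = 16.823 g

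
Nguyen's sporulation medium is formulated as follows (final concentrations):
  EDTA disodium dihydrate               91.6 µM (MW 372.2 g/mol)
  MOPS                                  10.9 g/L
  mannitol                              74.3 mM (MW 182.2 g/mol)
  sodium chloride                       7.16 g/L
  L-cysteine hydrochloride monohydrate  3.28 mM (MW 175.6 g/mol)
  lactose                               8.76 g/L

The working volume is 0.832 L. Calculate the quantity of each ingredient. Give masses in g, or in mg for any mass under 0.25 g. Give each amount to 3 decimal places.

Scale factor relative to 1 L: 0.832.
EDTA disodium dihydrate: 91.6 µmol/L × 372.2 g/mol × 0.832 L ÷ 1000 = 28.366 mg
MOPS: 10.9 g/L × 0.832 L = 9.069 g
mannitol: 74.3 mmol/L × 182.2 g/mol × 0.832 L ÷ 1000 = 11.263 g
sodium chloride: 7.16 g/L × 0.832 L = 5.957 g
L-cysteine hydrochloride monohydrate: 3.28 mmol/L × 175.6 g/mol × 0.832 L ÷ 1000 = 0.479 g
lactose: 8.76 g/L × 0.832 L = 7.288 g

EDTA disodium dihydrate 28.366 mg; MOPS 9.069 g; mannitol 11.263 g; sodium chloride 5.957 g; L-cysteine hydrochloride monohydrate 0.479 g; lactose 7.288 g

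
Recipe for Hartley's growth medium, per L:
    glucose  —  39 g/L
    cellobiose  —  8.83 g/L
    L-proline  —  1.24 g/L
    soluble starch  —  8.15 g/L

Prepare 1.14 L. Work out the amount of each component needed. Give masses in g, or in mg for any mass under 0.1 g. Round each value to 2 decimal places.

Scale factor relative to 1 L: 1.14.
glucose: 39 g/L × 1.14 L = 44.46 g
cellobiose: 8.83 g/L × 1.14 L = 10.07 g
L-proline: 1.24 g/L × 1.14 L = 1.41 g
soluble starch: 8.15 g/L × 1.14 L = 9.29 g

glucose 44.46 g; cellobiose 10.07 g; L-proline 1.41 g; soluble starch 9.29 g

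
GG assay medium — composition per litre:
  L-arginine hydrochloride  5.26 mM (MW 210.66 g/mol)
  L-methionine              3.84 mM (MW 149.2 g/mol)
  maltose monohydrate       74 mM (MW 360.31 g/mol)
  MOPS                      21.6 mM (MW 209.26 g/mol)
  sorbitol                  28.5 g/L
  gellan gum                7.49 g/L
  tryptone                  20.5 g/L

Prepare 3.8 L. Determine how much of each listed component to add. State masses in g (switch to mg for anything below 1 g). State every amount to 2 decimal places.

Scale factor relative to 1 L: 3.8.
L-arginine hydrochloride: 5.26 mmol/L × 210.66 g/mol × 3.8 L ÷ 1000 = 4.21 g
L-methionine: 3.84 mmol/L × 149.2 g/mol × 3.8 L ÷ 1000 = 2.18 g
maltose monohydrate: 74 mmol/L × 360.31 g/mol × 3.8 L ÷ 1000 = 101.32 g
MOPS: 21.6 mmol/L × 209.26 g/mol × 3.8 L ÷ 1000 = 17.18 g
sorbitol: 28.5 g/L × 3.8 L = 108.30 g
gellan gum: 7.49 g/L × 3.8 L = 28.46 g
tryptone: 20.5 g/L × 3.8 L = 77.90 g

L-arginine hydrochloride 4.21 g; L-methionine 2.18 g; maltose monohydrate 101.32 g; MOPS 17.18 g; sorbitol 108.30 g; gellan gum 28.46 g; tryptone 77.90 g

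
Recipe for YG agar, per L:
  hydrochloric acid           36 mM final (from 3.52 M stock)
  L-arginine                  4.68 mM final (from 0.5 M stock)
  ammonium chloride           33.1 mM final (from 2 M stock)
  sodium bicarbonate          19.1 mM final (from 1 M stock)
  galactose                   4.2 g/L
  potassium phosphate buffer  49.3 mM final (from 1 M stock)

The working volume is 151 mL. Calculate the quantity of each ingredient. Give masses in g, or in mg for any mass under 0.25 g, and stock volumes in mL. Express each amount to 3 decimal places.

Working volume: 151 mL = 0.151 L.
hydrochloric acid: C1V1 = C2V2 → 36 mM × 151 mL ÷ 3520 mM = 1.544 mL
L-arginine: C1V1 = C2V2 → 4.68 mM × 151 mL ÷ 500 mM = 1.413 mL
ammonium chloride: dilute stock: 33.1 mM × 151 mL ÷ 2000 mM = 2.499 mL
sodium bicarbonate: V = C2·V2/C1 = 19.1 mM × 151 mL ÷ 1000 mM = 2.884 mL
galactose: 4.2 g/L × 0.151 L = 0.634 g
potassium phosphate buffer: V = C2·V2/C1 = 49.3 mM × 151 mL ÷ 1000 mM = 7.444 mL

hydrochloric acid 1.544 mL; L-arginine 1.413 mL; ammonium chloride 2.499 mL; sodium bicarbonate 2.884 mL; galactose 0.634 g; potassium phosphate buffer 7.444 mL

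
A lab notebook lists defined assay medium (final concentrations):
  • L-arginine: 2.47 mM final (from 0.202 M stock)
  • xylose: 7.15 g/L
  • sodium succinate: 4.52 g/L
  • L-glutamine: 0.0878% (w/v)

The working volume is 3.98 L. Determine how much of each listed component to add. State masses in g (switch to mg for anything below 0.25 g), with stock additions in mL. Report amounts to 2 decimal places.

L-arginine 48.67 mL; xylose 28.46 g; sodium succinate 17.99 g; L-glutamine 3.49 g

Scale factor relative to 1 L: 3.98.
L-arginine: V = C2·V2/C1 = 2.47 mM × 3980 mL ÷ 202 mM = 48.67 mL
xylose: 7.15 g/L × 3.98 L = 28.46 g
sodium succinate: 4.52 g/L × 3.98 L = 17.99 g
L-glutamine: 0.0878% w/v = 0.878 g/L → 0.878 × 3.98 L = 3.49 g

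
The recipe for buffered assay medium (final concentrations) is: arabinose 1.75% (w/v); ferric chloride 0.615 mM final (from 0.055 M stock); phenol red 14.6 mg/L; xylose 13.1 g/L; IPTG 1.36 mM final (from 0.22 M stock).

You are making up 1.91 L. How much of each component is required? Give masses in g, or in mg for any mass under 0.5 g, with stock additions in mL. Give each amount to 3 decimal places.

arabinose 33.425 g; ferric chloride 21.357 mL; phenol red 27.886 mg; xylose 25.021 g; IPTG 11.807 mL

Scale factor relative to 1 L: 1.91.
arabinose: 1.75 g per 100 mL × 1910 mL ÷ 100 = 33.425 g
ferric chloride: V = C2·V2/C1 = 0.615 mM × 1910 mL ÷ 55 mM = 21.357 mL
phenol red: 14.6 mg/L × 1.91 L = 27.886 mg
xylose: 13.1 g/L × 1.91 L = 25.021 g
IPTG: dilute stock: 1.36 mM × 1910 mL ÷ 220 mM = 11.807 mL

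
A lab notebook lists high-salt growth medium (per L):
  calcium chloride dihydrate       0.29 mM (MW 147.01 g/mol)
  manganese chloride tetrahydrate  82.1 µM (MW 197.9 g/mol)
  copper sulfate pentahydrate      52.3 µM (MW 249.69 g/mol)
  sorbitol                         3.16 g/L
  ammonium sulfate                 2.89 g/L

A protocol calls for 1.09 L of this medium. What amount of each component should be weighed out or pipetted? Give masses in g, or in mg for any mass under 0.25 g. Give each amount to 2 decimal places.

Scale factor relative to 1 L: 1.09.
calcium chloride dihydrate: 0.29 mmol/L × 147.01 mg/mmol × 1.09 L = 46.47 mg
manganese chloride tetrahydrate: 82.1 µmol/L × 197.9 g/mol × 1.09 L ÷ 1000 = 17.71 mg
copper sulfate pentahydrate: 52.3 µmol/L × 249.69 g/mol × 1.09 L ÷ 1000 = 14.23 mg
sorbitol: 3.16 g/L × 1.09 L = 3.44 g
ammonium sulfate: 2.89 g/L × 1.09 L = 3.15 g

calcium chloride dihydrate 46.47 mg; manganese chloride tetrahydrate 17.71 mg; copper sulfate pentahydrate 14.23 mg; sorbitol 3.44 g; ammonium sulfate 3.15 g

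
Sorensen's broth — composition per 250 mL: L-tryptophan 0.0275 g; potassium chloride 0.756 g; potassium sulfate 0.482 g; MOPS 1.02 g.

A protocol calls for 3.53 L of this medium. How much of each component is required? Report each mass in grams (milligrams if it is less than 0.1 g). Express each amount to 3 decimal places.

L-tryptophan 0.388 g; potassium chloride 10.675 g; potassium sulfate 6.806 g; MOPS 14.402 g

Scale factor = 3530 mL / 250 mL = 14.12.
L-tryptophan: 0.0275 g × (3530 mL / 250 mL) = 0.388 g
potassium chloride: 0.756 g × (3530 mL / 250 mL) = 10.675 g
potassium sulfate: 0.482 g × (3530 mL / 250 mL) = 6.806 g
MOPS: 1.02 g × (3530 mL / 250 mL) = 14.402 g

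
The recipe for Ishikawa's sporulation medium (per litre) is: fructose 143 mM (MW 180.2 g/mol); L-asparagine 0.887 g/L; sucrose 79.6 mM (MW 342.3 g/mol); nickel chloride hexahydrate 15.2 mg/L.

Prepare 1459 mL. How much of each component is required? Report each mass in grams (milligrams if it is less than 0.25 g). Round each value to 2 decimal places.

Scale factor relative to 1 L: 1.459.
fructose: 143 mmol/L × 180.2 g/mol × 1.459 L ÷ 1000 = 37.60 g
L-asparagine: 0.887 g/L × 1.459 L = 1.29 g
sucrose: 79.6 mmol/L × 342.3 g/mol × 1.459 L ÷ 1000 = 39.75 g
nickel chloride hexahydrate: 15.2 mg/L × 1.459 L = 22.18 mg

fructose 37.60 g; L-asparagine 1.29 g; sucrose 39.75 g; nickel chloride hexahydrate 22.18 mg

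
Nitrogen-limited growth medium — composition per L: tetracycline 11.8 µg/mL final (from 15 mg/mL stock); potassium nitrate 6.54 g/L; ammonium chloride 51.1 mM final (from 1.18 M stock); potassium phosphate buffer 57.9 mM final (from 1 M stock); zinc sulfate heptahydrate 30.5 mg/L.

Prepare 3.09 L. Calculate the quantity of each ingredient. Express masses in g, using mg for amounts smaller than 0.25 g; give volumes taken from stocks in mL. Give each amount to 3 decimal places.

tetracycline 2.431 mL; potassium nitrate 20.209 g; ammonium chloride 133.813 mL; potassium phosphate buffer 178.911 mL; zinc sulfate heptahydrate 94.245 mg

Working volume: 3.09 L.
tetracycline: dilute stock: 11.8 µg/mL × 3090 mL ÷ 15000 µg/mL = 2.431 mL
potassium nitrate: 6.54 g/L × 3.09 L = 20.209 g
ammonium chloride: C1V1 = C2V2 → 51.1 mM × 3090 mL ÷ 1180 mM = 133.813 mL
potassium phosphate buffer: C1V1 = C2V2 → 57.9 mM × 3090 mL ÷ 1000 mM = 178.911 mL
zinc sulfate heptahydrate: 30.5 mg/L × 3.09 L = 94.245 mg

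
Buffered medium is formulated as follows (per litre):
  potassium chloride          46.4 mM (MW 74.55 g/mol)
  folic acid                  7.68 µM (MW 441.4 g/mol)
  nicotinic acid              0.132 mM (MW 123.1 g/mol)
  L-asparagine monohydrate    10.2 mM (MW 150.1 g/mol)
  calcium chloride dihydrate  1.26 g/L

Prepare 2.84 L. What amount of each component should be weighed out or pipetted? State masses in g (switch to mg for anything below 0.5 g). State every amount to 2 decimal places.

potassium chloride 9.82 g; folic acid 9.63 mg; nicotinic acid 46.15 mg; L-asparagine monohydrate 4.35 g; calcium chloride dihydrate 3.58 g

Working volume: 2.84 L.
potassium chloride: 46.4 mmol/L × 74.55 g/mol × 2.84 L ÷ 1000 = 9.82 g
folic acid: 7.68 µmol/L × 441.4 g/mol × 2.84 L ÷ 1000 = 9.63 mg
nicotinic acid: 0.132 mmol/L × 123.1 mg/mmol × 2.84 L = 46.15 mg
L-asparagine monohydrate: 10.2 mmol/L × 150.1 g/mol × 2.84 L ÷ 1000 = 4.35 g
calcium chloride dihydrate: 1.26 g/L × 2.84 L = 3.58 g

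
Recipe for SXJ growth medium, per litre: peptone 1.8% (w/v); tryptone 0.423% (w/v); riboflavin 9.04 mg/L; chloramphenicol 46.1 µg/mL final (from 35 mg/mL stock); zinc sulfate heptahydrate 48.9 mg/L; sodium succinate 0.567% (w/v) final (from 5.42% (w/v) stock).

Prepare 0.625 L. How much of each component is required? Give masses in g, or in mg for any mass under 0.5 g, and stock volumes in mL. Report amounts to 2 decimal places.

Scale factor relative to 1 L: 0.625.
peptone: 1.8% w/v = 18 g/L → 18 × 0.625 L = 11.25 g
tryptone: 0.423 g per 100 mL × 625 mL ÷ 100 = 2.64 g
riboflavin: 9.04 mg/L × 0.625 L = 5.65 mg
chloramphenicol: dilute stock: 46.1 µg/mL × 625 mL ÷ 35000 µg/mL = 0.82 mL
zinc sulfate heptahydrate: 48.9 mg/L × 0.625 L = 30.56 mg
sodium succinate: V = C2·V2/C1 = 0.567% ÷ 5.42% × 625 mL = 65.38 mL

peptone 11.25 g; tryptone 2.64 g; riboflavin 5.65 mg; chloramphenicol 0.82 mL; zinc sulfate heptahydrate 30.56 mg; sodium succinate 65.38 mL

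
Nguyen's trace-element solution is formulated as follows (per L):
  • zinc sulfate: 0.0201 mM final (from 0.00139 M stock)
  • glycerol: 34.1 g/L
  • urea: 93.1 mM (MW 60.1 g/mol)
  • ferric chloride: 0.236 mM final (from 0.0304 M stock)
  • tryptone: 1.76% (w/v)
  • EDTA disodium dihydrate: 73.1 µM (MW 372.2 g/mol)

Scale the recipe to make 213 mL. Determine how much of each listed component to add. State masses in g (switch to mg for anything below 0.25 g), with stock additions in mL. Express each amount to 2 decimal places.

Working volume: 213 mL = 0.213 L.
zinc sulfate: C1V1 = C2V2 → 0.0201 mM × 213 mL ÷ 1.39 mM = 3.08 mL
glycerol: 34.1 g/L × 0.213 L = 7.26 g
urea: 93.1 mmol/L × 60.1 g/mol × 0.213 L ÷ 1000 = 1.19 g
ferric chloride: C1V1 = C2V2 → 0.236 mM × 213 mL ÷ 30.4 mM = 1.65 mL
tryptone: 1.76 g per 100 mL × 213 mL ÷ 100 = 3.75 g
EDTA disodium dihydrate: 73.1 µmol/L × 372.2 g/mol × 0.213 L ÷ 1000 = 5.80 mg

zinc sulfate 3.08 mL; glycerol 7.26 g; urea 1.19 g; ferric chloride 1.65 mL; tryptone 3.75 g; EDTA disodium dihydrate 5.80 mg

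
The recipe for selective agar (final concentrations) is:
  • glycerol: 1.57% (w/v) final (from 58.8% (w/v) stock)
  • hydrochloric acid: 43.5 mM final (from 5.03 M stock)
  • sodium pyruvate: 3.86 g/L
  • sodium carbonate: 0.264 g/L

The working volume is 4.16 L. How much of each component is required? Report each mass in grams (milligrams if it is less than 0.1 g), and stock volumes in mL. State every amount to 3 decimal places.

Scale factor relative to 1 L: 4.16.
glycerol: dilute stock: 1.57% ÷ 58.8% × 4160 mL = 111.075 mL
hydrochloric acid: V = C2·V2/C1 = 43.5 mM × 4160 mL ÷ 5030 mM = 35.976 mL
sodium pyruvate: 3.86 g/L × 4.16 L = 16.058 g
sodium carbonate: 0.264 g/L × 4.16 L = 1.098 g

glycerol 111.075 mL; hydrochloric acid 35.976 mL; sodium pyruvate 16.058 g; sodium carbonate 1.098 g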